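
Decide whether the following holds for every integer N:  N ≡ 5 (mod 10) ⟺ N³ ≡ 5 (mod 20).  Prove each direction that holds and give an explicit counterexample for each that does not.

(→) This fails: take N = 15. Then 15 ≡ 5 (mod 10), but 15³ = 3375 ≡ 15 (mod 20), not 5.

(←) Conversely, the residues r modulo 20 with r³ ≡ 5 (mod 20) are exactly {5}, and each is ≡ 5 (mod 10).

Only the converse holds.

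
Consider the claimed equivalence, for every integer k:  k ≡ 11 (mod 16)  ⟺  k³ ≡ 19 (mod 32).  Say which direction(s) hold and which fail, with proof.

Only the converse holds.

(→) This fails: take k = 27. Then 27 ≡ 11 (mod 16), but 27³ = 19683 ≡ 3 (mod 32), not 19.

(←) Conversely, the residues r modulo 32 with r³ ≡ 19 (mod 32) are exactly {11}, and each is ≡ 11 (mod 16).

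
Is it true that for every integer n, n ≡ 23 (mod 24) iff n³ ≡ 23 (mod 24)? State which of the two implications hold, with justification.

Both implications hold.

(⟹) Suppose n ≡ 23 (mod 24). Write n = 24j + 23. Then (24j + 23)³ = 13824j³ + 39744j² + 38088j + 12167 = 24(576j³ + 1656j² + 1587j + 506) + 23, so n³ ≡ 23 (mod 24).

(⟸) Conversely, suppose n³ ≡ 23 (mod 24). The only residue r in {0, …, 23} with r³ ≡ 23 (mod 24) is r = 23, so n ≡ 23 (mod 24).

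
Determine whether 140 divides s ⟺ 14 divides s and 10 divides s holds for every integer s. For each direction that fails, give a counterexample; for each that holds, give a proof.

(⇐) This fails: take s = 70. Both 14 ∣ 70 and 10 ∣ 70, yet 70 is not a multiple of 140 (since 70 = 0·140 + 70), so 140 ∤ 70.

(⇒) If 140 ∣ s, write s = 140q. Since 140 = 10·14, s = 14·(10q), so 14 ∣ s; and since 140 = 14·10, s = 10·(14q), so 10 ∣ s.

Only the forward implication holds.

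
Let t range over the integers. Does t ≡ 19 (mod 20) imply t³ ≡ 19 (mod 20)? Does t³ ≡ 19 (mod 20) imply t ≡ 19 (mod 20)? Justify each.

Forward direction. Suppose t ≡ 19 (mod 20). Write t = 20j + 19. Then (20j + 19)³ = 8000j³ + 22800j² + 21660j + 6859 = 20(400j³ + 1140j² + 1083j + 342) + 19, so t³ ≡ 19 (mod 20).

Converse. Suppose t³ ≡ 19 (mod 20). The only residue r in {0, …, 19} with r³ ≡ 19 (mod 20) is r = 19, so t ≡ 19 (mod 20).

Equivalent; both directions hold.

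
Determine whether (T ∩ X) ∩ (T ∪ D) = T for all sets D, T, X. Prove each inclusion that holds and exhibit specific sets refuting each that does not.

(⊇) This inclusion fails. Take D = ∅, T = {1}, X = ∅; then 1 ∈ T but 1 ∉ (T ∩ X) ∩ (T ∪ D).

(⊆) Let x ∈ (T ∩ X) ∩ (T ∪ D). Then either x ∈ T ∩ X and x ∉ D; or x ∈ D ∩ T ∩ X. In each case x ∈ T, so (T ∩ X) ∩ (T ∪ D) ⊆ T.

The sets are not equal: only the forward inclusion holds.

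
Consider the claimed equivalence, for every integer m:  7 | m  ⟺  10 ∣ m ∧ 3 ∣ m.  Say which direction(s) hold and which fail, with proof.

Both directions fail.

(⇒) This fails: take m = 7. Certainly 7 ∣ 7, but 10 ∤ 7.

(⇐) This fails: take m = 30. Both 10 ∣ 30 and 3 ∣ 30, yet 30 is not a multiple of 7 (since 30 = 4·7 + 2), so 7 ∤ 30.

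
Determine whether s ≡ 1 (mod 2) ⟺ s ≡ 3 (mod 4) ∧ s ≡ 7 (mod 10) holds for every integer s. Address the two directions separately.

[⇒] This fails: s = 1 gives 1 ≡ 1 (mod 2) but 1 ≡ 1 (mod 4), so the conjunction on the right does not hold.

[⇐] Conversely, if s ≡ 3 (mod 4) and s ≡ 7 (mod 10), then by the Chinese remainder theorem s ≡ 7 (mod 20). Since 7 ≡ 1 (mod 2) and 2 ∣ 20, we get s ≡ 1 (mod 2).

(⇒) fails; (⇐) holds.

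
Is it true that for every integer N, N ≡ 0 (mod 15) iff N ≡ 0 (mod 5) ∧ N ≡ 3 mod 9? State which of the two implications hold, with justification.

Only the reverse direction holds.

[⇐] If N ≡ 0 (mod 5) and N ≡ 3 (mod 9), then by the Chinese remainder theorem N ≡ 30 (mod 45). Since 30 ≡ 0 (mod 15) and 15 ∣ 45, we get N ≡ 0 (mod 15).

[⇒] This fails: N = 0 gives 0 ≡ 0 (mod 15) but 0 ≡ 0 (mod 9), so the conjunction on the right does not hold.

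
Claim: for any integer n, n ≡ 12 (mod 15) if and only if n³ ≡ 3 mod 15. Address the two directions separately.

The biconditional holds.

(⇒) Suppose n ≡ 12 (mod 15). Write n = 15j + 12. Then (15j + 12)³ = 3375j³ + 8100j² + 6480j + 1728 = 15(225j³ + 540j² + 432j + 115) + 3, so n³ ≡ 3 (mod 15).

(⇐) Conversely, suppose n³ ≡ 3 (mod 15). The only residue r in {0, …, 14} with r³ ≡ 3 (mod 15) is r = 12, so n ≡ 12 (mod 15).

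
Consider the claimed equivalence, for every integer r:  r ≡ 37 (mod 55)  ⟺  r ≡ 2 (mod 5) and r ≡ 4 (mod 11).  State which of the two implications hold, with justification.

Both directions hold; the statement is true.

(→) Suppose r ≡ 37 (mod 55); write r = 55j + 37. Since 5 ∣ 55, reducing mod 5 gives r ≡ 37 ≡ 2 (mod 5); since 11 ∣ 55, reducing mod 11 gives r ≡ 37 ≡ 4 (mod 11).

(←) Conversely, if r ≡ 2 (mod 5) and r ≡ 4 (mod 11), then by the Chinese remainder theorem r ≡ 37 (mod 55). This is exactly r ≡ 37 (mod 55).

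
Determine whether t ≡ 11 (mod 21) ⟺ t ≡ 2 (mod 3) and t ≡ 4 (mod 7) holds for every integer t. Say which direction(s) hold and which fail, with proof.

Both directions hold.

[⇒] Suppose t ≡ 11 (mod 21); write t = 21j + 11. Since 3 ∣ 21, reducing mod 3 gives t ≡ 11 ≡ 2 (mod 3); since 7 ∣ 21, reducing mod 7 gives t ≡ 11 ≡ 4 (mod 7).

[⇐] Conversely, if t ≡ 2 (mod 3) and t ≡ 4 (mod 7), then by the Chinese remainder theorem t ≡ 11 (mod 21). This is exactly t ≡ 11 (mod 21).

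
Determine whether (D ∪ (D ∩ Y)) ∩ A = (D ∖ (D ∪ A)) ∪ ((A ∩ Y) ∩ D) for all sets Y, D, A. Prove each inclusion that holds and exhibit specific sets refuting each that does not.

(⊆) fails; (⊇) holds.

(⟸) Let x ∈ (D ∖ (D ∪ A)) ∪ ((A ∩ Y) ∩ D). Then x ∈ Y ∩ D ∩ A, from which x ∈ (D ∪ (D ∩ Y)) ∩ A.

(⟹) This inclusion fails. Take Y = ∅, D = {1}, A = {1}; then 1 ∈ (D ∪ (D ∩ Y)) ∩ A but 1 ∉ (D ∖ (D ∪ A)) ∪ ((A ∩ Y) ∩ D).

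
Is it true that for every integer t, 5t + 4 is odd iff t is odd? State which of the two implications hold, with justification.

The biconditional holds.

(⟹) Suppose 5t + 4 is odd. Since 5 is odd, 5t and t have the same parity, so 5t + 4 ≡ t + 4 (mod 2). As 4 is even, 5t + 4 is odd exactly when t is odd. Thus t is odd.

(⟸) Conversely, suppose t is odd; write t = 2j + 1. Then 5t + 4 = 5·(2j + 1) + 4 = 2·5j + 9, which is odd.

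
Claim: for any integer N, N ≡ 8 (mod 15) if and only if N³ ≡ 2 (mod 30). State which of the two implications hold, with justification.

[⇐] The residues r modulo 30 with r³ ≡ 2 (mod 30) are exactly {8}, and each is ≡ 8 (mod 15).

[⇒] This fails: take N = 23. Then 23 ≡ 8 (mod 15), but 23³ = 12167 ≡ 17 (mod 30), not 2.

Only the reverse direction holds.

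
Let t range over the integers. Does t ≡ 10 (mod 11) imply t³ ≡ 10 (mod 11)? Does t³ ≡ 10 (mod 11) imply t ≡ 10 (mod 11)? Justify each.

Converse. For the converse, argue contrapositively. If t ≢ 10 (mod 11), then t is congruent to one of 0, 1, 2, 3, 4, 5, 6, 7, 8, 9 modulo 11, and these give t³ ≡ 0, 1, 8, 5, 9, 4, 7, 2, 6, 3 respectively — never 10.

Forward direction. Suppose t ≡ 10 (mod 11). Write t = 11j + 10. Then (11j + 10)³ = 1331j³ + 3630j² + 3300j + 1000 = 11(121j³ + 330j² + 300j + 90) + 10, so t³ ≡ 10 (mod 11).

Both directions hold; the statement is true.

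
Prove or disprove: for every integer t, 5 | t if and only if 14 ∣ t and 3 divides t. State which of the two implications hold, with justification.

[⇒] This fails: take t = 5. Certainly 5 ∣ 5, but 14 ∤ 5.

[⇐] This fails: take t = 42. Both 14 ∣ 42 and 3 ∣ 42, yet 42 is not a multiple of 5 (since 42 = 8·5 + 2), so 5 ∤ 42.

Neither direction holds.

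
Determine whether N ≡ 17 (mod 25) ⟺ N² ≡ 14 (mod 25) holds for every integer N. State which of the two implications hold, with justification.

[⇒] Suppose N ≡ 17 (mod 25). Write N = 25j + 17. Then (25j + 17)² = 625j² + 850j + 289 = 25(25j² + 34j + 11) + 14, so N² ≡ 14 (mod 25).

[⇐] This fails: take N = 8. Then 8² = 64 ≡ 14 (mod 25), yet 8 ≡ 8 (mod 25), not 17.

Only the forward implication holds.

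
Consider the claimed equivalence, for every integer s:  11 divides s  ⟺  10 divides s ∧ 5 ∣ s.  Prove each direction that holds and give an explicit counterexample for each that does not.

Neither direction holds.

[⇒] This fails: take s = 11. Certainly 11 ∣ 11, but 10 ∤ 11.

[⇐] This fails: take s = 10. Both 10 ∣ 10 and 5 ∣ 10, yet 10 is not a multiple of 11 (since 10 = 0·11 + 10), so 11 ∤ 10.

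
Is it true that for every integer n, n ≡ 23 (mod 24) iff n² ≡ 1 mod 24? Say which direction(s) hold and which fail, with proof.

(→) Suppose n ≡ 23 (mod 24). Write n = 24j + 23. Then (24j + 23)² = 576j² + 1104j + 529 = 24(24j² + 46j + 22) + 1, so n² ≡ 1 (mod 24).

(←) This fails: take n = 1. Then 1² = 1 ≡ 1 (mod 24), yet 1 ≡ 1 (mod 24), not 23.

Not equivalent: only (⇒) holds.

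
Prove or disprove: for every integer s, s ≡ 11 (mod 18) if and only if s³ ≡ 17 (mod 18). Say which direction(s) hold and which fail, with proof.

Not equivalent: only (⇒) holds.

(⟸) This fails: take s = 5. Then 5³ = 125 ≡ 17 (mod 18), yet 5 ≡ 5 (mod 18), not 11.

(⟹) Suppose s ≡ 11 (mod 18). Write s = 18j + 11. Then (18j + 11)³ = 5832j³ + 10692j² + 6534j + 1331 = 18(324j³ + 594j² + 363j + 73) + 17, so s³ ≡ 17 (mod 18).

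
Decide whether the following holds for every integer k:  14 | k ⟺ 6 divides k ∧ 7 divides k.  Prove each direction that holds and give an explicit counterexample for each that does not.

[⇐] Suppose 6 ∣ k and 7 ∣ k. Any common multiple of 6 and 7 is a multiple of their lcm; here gcd(6, 7) = 1, so lcm(6, 7) = 6·7 = 42, so 42 ∣ k. Since 14 ∣ 42, it follows that 14 ∣ k.

[⇒] This fails: take k = 14. Certainly 14 ∣ 14, but 6 ∤ 14.

Only the reverse direction holds.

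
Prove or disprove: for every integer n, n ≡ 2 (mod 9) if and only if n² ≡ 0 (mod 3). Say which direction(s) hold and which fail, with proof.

Forward direction. This fails: take n = 2. Then 2 ≡ 2 (mod 9), but 2² = 4 ≡ 1 (mod 3), not 0.

Converse. This fails: take n = 0. Then 0² = 0 ≡ 0 (mod 3), yet 0 ≡ 0 (mod 9), not 2.

Neither direction holds.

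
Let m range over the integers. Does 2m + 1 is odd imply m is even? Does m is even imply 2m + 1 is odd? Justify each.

Only the converse holds.

(→) This fails: take m = 3. Then 2m + 1 = 7, which is odd, yet m = 3 is odd, not even.

(←) Suppose m is even. Since 2 is even, 2m is even for every m, so 2m + 1 has the same parity as 1, which is odd. Hence 2m + 1 is odd.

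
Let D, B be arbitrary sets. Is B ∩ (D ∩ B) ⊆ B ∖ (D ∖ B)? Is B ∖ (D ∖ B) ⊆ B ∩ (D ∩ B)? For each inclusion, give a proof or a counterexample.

(⟹) Let x ∈ B ∩ (D ∩ B). Then x ∈ D ∩ B, from which x ∈ B ∖ (D ∖ B).

(⟸) This inclusion fails. Take D = ∅, B = {1}; then 1 ∈ B ∖ (D ∖ B) but 1 ∉ B ∩ (D ∩ B).

The sets are not equal: only the forward inclusion holds.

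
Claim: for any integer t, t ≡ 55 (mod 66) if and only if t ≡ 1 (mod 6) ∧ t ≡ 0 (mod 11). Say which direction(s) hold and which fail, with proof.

Both directions hold.

Forward direction. Suppose t ≡ 55 (mod 66); write t = 66j + 55. Since 6 ∣ 66, reducing mod 6 gives t ≡ 55 ≡ 1 (mod 6); since 11 ∣ 66, reducing mod 11 gives t ≡ 55 ≡ 0 (mod 11).

Converse. If t ≡ 1 (mod 6) and t ≡ 0 (mod 11), then by the Chinese remainder theorem t ≡ 55 (mod 66). This is exactly t ≡ 55 (mod 66).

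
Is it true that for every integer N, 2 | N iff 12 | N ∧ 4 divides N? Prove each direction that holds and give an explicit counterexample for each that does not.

Only the reverse direction holds.

(⇒) This fails: take N = 2. Certainly 2 ∣ 2, but 12 ∤ 2.

(⇐) Suppose 12 ∣ N and 4 ∣ N. Any common multiple of 12 and 4 is a multiple of their lcm; here lcm(12, 4) = 12·4/gcd(12, 4) = 48/4 = 12, so 12 ∣ N. Since 2 ∣ 12, it follows that 2 ∣ N.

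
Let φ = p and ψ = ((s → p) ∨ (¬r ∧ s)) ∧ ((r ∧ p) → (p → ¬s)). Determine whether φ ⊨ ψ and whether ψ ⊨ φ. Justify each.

(→) This fails. Under s = T, p = T, r = T, the left side is true but the right side is false.

(←) This fails. Under s = F, p = F, r = F, the left side is false but the right side is true.

Neither implication holds.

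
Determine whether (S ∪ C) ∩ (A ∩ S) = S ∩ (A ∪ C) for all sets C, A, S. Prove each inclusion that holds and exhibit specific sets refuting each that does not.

Reverse inclusion. This inclusion fails. Take C = {1}, A = ∅, S = {1}; then 1 ∈ S ∩ (A ∪ C) but 1 ∉ (S ∪ C) ∩ (A ∩ S).

Forward inclusion. Let x ∈ (S ∪ C) ∩ (A ∩ S). Then either x ∈ A ∩ S and x ∉ C; or x ∈ C ∩ A ∩ S. In each case x ∈ S ∩ (A ∪ C), so (S ∪ C) ∩ (A ∩ S) ⊆ S ∩ (A ∪ C).

Only the forward inclusion holds.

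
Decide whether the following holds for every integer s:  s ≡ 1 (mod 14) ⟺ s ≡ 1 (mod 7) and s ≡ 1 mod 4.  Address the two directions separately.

The forward direction fails; the converse holds.

(⇐) If s ≡ 1 (mod 7) and s ≡ 1 (mod 4), then by the Chinese remainder theorem s ≡ 1 (mod 28). Since 1 ≡ 1 (mod 14) and 14 ∣ 28, we get s ≡ 1 (mod 14).

(⇒) This fails: s = 15 gives 15 ≡ 1 (mod 14) but 15 ≡ 3 (mod 4), so the conjunction on the right does not hold.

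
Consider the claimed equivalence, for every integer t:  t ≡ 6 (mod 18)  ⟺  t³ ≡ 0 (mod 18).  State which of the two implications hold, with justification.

(⟹) Suppose t ≡ 6 (mod 18). Write t = 18j + 6. Then (18j + 6)³ = 5832j³ + 5832j² + 1944j + 216 = 18(324j³ + 324j² + 108j + 12) + 0, so t³ ≡ 0 (mod 18).

(⟸) This fails: take t = 0. Then 0³ = 0 ≡ 0 (mod 18), yet 0 ≡ 0 (mod 18), not 6.

Not equivalent: only (⇒) holds.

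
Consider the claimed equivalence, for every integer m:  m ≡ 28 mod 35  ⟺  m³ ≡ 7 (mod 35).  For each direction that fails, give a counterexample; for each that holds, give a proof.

(⟸) Suppose m³ ≡ 7 (mod 35). The only residue r in {0, …, 34} with r³ ≡ 7 (mod 35) is r = 28, so m ≡ 28 (mod 35).

(⟹) Suppose m ≡ 28 mod 35. Write m = 35j + 28. Then (35j + 28)³ = 42875j³ + 102900j² + 82320j + 21952 = 35(1225j³ + 2940j² + 2352j + 627) + 7, so m³ ≡ 7 (mod 35).

Both directions hold.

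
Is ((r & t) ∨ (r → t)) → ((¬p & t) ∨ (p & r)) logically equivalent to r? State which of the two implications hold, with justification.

The forward direction fails; the converse holds.

Converse. Assume the antecedent. If t is true, the antecedent forces (t = T, p = F, r = T) or (t = T, p = T, r = T), and the consequent holds there. If t is false, the antecedent forces (t = F, p = F, r = T) or (t = F, p = T, r = T), and the consequent holds there. Either way the consequent holds.

Forward direction. This fails. Under t = T, p = F, r = F, the left side is true but the right side is false.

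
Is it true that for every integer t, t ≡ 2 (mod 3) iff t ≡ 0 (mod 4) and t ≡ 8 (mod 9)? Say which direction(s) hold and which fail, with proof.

The forward direction fails; the converse holds.

(←) If t ≡ 0 (mod 4) and t ≡ 8 (mod 9), then by the Chinese remainder theorem t ≡ 8 (mod 36). Since 8 ≡ 2 (mod 3) and 3 ∣ 36, we get t ≡ 2 (mod 3).

(→) This fails: t = 32 gives 32 ≡ 2 (mod 3) but 32 ≡ 5 (mod 9), so the conjunction on the right does not hold.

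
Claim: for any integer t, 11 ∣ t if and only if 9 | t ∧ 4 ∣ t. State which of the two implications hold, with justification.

Neither direction holds.

(→) This fails: take t = 11. Certainly 11 ∣ 11, but 9 ∤ 11.

(←) This fails: take t = 36. Both 9 ∣ 36 and 4 ∣ 36, yet 36 is not a multiple of 11 (since 36 = 3·11 + 3), so 11 ∤ 36.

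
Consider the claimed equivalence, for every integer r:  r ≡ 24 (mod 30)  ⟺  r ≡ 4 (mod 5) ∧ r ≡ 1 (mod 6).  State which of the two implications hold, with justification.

(⇒) This fails: r = 24 gives 24 ≡ 24 (mod 30) but 24 ≡ 0 (mod 6), so the conjunction on the right does not hold.

(⇐) This fails: r = 19 satisfies both congruences on the right (19 ≡ 4 mod 5 and 19 ≡ 1 mod 6) yet 19 ≡ 19 (mod 30), not 24.

Both directions fail.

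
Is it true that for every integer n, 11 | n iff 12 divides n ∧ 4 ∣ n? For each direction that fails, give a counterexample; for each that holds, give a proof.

(⟹) This fails: take n = 11. Certainly 11 ∣ 11, but 12 ∤ 11.

(⟸) This fails: take n = 12. Both 12 ∣ 12 and 4 ∣ 12, yet 12 is not a multiple of 11 (since 12 = 1·11 + 1), so 11 ∤ 12.

(⇒) fails and (⇐) fails.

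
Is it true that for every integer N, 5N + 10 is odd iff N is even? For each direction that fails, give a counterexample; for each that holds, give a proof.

Neither direction holds.

(→) This fails: N = 5 gives 5N + 10 = 35, which is odd, but 5 is odd, not even.

(←) This also fails: N = 2 is even, but 5N + 10 = 20 is even, not odd.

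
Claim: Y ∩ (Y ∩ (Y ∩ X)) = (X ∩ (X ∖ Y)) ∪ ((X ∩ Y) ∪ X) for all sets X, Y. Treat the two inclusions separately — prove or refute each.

(⟸) This inclusion fails. Take X = {1}, Y = ∅; then 1 ∈ (X ∩ (X ∖ Y)) ∪ ((X ∩ Y) ∪ X) but 1 ∉ Y ∩ (Y ∩ (Y ∩ X)).

(⟹) Let x ∈ Y ∩ (Y ∩ (Y ∩ X)). Then x ∈ X ∩ Y, from which x ∈ (X ∩ (X ∖ Y)) ∪ ((X ∩ Y) ∪ X).

Only the forward inclusion holds.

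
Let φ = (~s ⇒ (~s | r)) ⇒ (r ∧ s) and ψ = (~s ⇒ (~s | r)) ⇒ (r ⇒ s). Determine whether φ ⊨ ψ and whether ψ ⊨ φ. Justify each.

Forward direction. Assume the antecedent. If s is true, (~s ⇒ (~s | r)) ⇒ (r ⇒ s) reduces to true regardless of the other variables. If s is false, the antecedent cannot hold. Either way (~s ⇒ (~s | r)) ⇒ (r ⇒ s) holds.

Converse. This fails. Under s = F, r = F, the left side is false but the right side is true.

The forward direction holds; the converse fails.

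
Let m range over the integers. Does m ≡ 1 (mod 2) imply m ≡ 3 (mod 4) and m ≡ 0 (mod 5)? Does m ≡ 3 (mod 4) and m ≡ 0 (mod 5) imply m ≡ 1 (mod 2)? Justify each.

(→) This fails: m = 1 gives 1 ≡ 1 (mod 2) but 1 ≡ 1 (mod 4), so the conjunction on the right does not hold.

(←) Conversely, if m ≡ 3 (mod 4) and m ≡ 0 (mod 5), then by the Chinese remainder theorem m ≡ 15 (mod 20). Since 15 ≡ 1 (mod 2) and 2 ∣ 20, we get m ≡ 1 (mod 2).

(⇒) fails; (⇐) holds.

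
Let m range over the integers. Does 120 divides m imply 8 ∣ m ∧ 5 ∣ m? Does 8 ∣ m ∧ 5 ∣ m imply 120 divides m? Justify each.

Converse. This fails: take m = 40. Both 8 ∣ 40 and 5 ∣ 40, yet 40 is not a multiple of 120 (since 40 = 0·120 + 40), so 120 ∤ 40.

Forward direction. If 120 ∣ m, write m = 120q. Since 120 = 15·8, m = 8·(15q), so 8 ∣ m; and since 120 = 24·5, m = 5·(24q), so 5 ∣ m.

Not equivalent: only (⇒) holds.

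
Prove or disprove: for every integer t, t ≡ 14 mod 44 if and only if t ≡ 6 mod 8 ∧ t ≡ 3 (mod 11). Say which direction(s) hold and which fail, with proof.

(⇒) fails; (⇐) holds.

Converse. If t ≡ 6 (mod 8) and t ≡ 3 (mod 11), then by the Chinese remainder theorem t ≡ 14 (mod 88). Since 14 ≡ 14 (mod 44) and 44 ∣ 88, we get t ≡ 14 (mod 44).

Forward direction. This fails: t = 58 gives 58 ≡ 14 (mod 44) but 58 ≡ 2 (mod 8), so the conjunction on the right does not hold.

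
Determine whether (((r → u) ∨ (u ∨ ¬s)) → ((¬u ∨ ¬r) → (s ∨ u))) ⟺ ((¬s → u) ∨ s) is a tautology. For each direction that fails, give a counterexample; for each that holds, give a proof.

Both directions hold; the statement is true.

(⇒) Assume the antecedent. If u is true, (¬s → u) ∨ s reduces to true regardless of the other variables. If u is false, the antecedent forces (u = F, s = T, r = F) or (u = F, s = T, r = T), and (¬s → u) ∨ s holds there. Either way (¬s → u) ∨ s holds.

(⇐) Assume the antecedent. If u is true, the consequent reduces to true regardless of the other variables. If u is false, the antecedent forces (u = F, s = T, r = F) or (u = F, s = T, r = T), and the consequent holds there. Either way the consequent holds.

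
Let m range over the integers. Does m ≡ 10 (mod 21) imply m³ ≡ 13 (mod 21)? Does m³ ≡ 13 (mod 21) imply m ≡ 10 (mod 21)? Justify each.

Only the forward direction holds.

Forward direction. Suppose m ≡ 10 (mod 21). Write m = 21j + 10. Then (21j + 10)³ = 9261j³ + 13230j² + 6300j + 1000 = 21(441j³ + 630j² + 300j + 47) + 13, so m³ ≡ 13 (mod 21).

Converse. This fails: take m = 13. Then 13³ = 2197 ≡ 13 (mod 21), yet 13 ≡ 13 (mod 21), not 10.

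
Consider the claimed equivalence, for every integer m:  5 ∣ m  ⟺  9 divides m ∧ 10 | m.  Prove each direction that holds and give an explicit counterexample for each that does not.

(→) This fails: take m = 5. Certainly 5 ∣ 5, but 9 ∤ 5.

(←) Suppose 9 ∣ m and 10 ∣ m. Any common multiple of 9 and 10 is a multiple of their lcm; here gcd(9, 10) = 1, so lcm(9, 10) = 9·10 = 90, so 90 ∣ m. Since 5 ∣ 90, it follows that 5 ∣ m.

The forward direction fails; the converse holds.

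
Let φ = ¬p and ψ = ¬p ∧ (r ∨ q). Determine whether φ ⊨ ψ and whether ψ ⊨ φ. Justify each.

Only the reverse direction holds.

[⇒] This fails. Under p = F, q = F, r = F, the left side is true but the right side is false.

[⇐] Assume the antecedent. If p is true, the antecedent cannot hold. If p is false, ¬p reduces to true regardless of the other variables. Either way ¬p holds.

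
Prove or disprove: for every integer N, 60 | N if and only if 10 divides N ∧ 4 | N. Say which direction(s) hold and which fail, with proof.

(⇒) holds; (⇐) fails.

(⟸) This fails: take N = 20. Both 10 ∣ 20 and 4 ∣ 20, yet 20 is not a multiple of 60 (since 20 = 0·60 + 20), so 60 ∤ 20.

(⟹) If 60 ∣ N, write N = 60q. Since 60 = 6·10, N = 10·(6q), so 10 ∣ N; and since 60 = 15·4, N = 4·(15q), so 4 ∣ N.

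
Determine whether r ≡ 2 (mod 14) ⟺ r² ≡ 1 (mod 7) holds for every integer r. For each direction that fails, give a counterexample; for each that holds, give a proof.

Neither direction holds.

Forward direction. This fails: take r = 2. Then 2 ≡ 2 (mod 14), but 2² = 4 ≡ 4 (mod 7), not 1.

Converse. This fails: take r = 1. Then 1² = 1 ≡ 1 (mod 7), yet 1 ≡ 1 (mod 14), not 2.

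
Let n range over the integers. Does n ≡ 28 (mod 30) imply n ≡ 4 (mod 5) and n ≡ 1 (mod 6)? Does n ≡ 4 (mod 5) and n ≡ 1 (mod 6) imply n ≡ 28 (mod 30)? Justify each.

(→) This fails: n = 28 gives 28 ≡ 28 (mod 30) but 28 ≡ 3 (mod 5), so the conjunction on the right does not hold.

(←) This fails: n = 19 satisfies both congruences on the right (19 ≡ 4 mod 5 and 19 ≡ 1 mod 6) yet 19 ≡ 19 (mod 30), not 28.

Neither implication holds.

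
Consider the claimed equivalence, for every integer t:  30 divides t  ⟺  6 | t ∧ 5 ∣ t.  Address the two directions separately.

(⟸) Suppose 6 ∣ t and 5 ∣ t. Any common multiple of 6 and 5 is a multiple of their lcm; here gcd(6, 5) = 1, so lcm(6, 5) = 6·5 = 30, so 30 ∣ t.

(⟹) If 30 ∣ t, write t = 30q. Since 30 = 5·6, t = 6·(5q), so 6 ∣ t; and since 30 = 6·5, t = 5·(6q), so 5 ∣ t.

Both directions hold; the statement is true.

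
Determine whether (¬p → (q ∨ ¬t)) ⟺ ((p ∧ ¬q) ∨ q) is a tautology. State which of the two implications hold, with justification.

(⇒) fails; (⇐) holds.

(→) This fails. Under q = F, p = F, t = F, the left side is true but the right side is false.

(←) Assume the antecedent. If q is true, ¬p → (q ∨ ¬t) reduces to true regardless of the other variables. If q is false, the antecedent forces (q = F, p = T, t = F) or (q = F, p = T, t = T), and ¬p → (q ∨ ¬t) holds there. Either way ¬p → (q ∨ ¬t) holds.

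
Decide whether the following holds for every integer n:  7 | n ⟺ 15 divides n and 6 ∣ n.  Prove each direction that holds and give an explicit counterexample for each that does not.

Neither implication holds.

(→) This fails: take n = 7. Certainly 7 ∣ 7, but 15 ∤ 7.

(←) This fails: take n = 30. Both 15 ∣ 30 and 6 ∣ 30, yet 30 is not a multiple of 7 (since 30 = 4·7 + 2), so 7 ∤ 30.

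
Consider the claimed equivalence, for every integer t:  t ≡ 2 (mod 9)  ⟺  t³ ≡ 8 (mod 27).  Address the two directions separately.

(⟸) The residues r modulo 27 with r³ ≡ 8 (mod 27) are exactly {2, 11, 20}, and each is ≡ 2 (mod 9).

(⟹) Suppose t ≡ 2 (mod 9). Working modulo 27, t ∈ {2, 11, 20}; for each such r, r³ ≡ 8 (mod 27).

Both implications hold.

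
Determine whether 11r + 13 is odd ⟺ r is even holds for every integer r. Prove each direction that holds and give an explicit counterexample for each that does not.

The biconditional holds.

Forward direction. Suppose 11r + 13 is odd. Since 11 is odd, 11r and r have the same parity, so 11r + 13 ≡ r + 13 (mod 2). As 13 is odd, 11r + 13 is odd exactly when r is even. Thus r is even.

Converse. Suppose r is even; write r = 2j. Then 11r + 13 = 11·(2j) + 13 = 2·11j + 13, which is odd.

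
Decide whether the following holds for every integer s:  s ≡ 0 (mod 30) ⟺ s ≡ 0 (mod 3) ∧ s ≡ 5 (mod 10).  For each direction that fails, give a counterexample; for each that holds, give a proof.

(→) This fails: s = 0 gives 0 ≡ 0 (mod 30) but 0 ≡ 0 (mod 10), so the conjunction on the right does not hold.

(←) This fails: s = 15 satisfies both congruences on the right (15 ≡ 0 mod 3 and 15 ≡ 5 mod 10) yet 15 ≡ 15 (mod 30), not 0.

(⇒) fails and (⇐) fails.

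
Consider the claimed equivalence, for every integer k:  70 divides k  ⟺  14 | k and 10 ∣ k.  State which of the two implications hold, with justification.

The biconditional holds.

[⇒] If 70 ∣ k, write k = 70q. Since 70 = 5·14, k = 14·(5q), so 14 ∣ k; and since 70 = 7·10, k = 10·(7q), so 10 ∣ k.

[⇐] Suppose 14 ∣ k and 10 ∣ k. Any common multiple of 14 and 10 is a multiple of their lcm; here lcm(14, 10) = 14·10/gcd(14, 10) = 140/2 = 70, so 70 ∣ k.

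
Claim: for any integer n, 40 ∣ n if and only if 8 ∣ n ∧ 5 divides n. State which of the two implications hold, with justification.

Forward direction. If 40 ∣ n, write n = 40q. Since 40 = 5·8, n = 8·(5q), so 8 ∣ n; and since 40 = 8·5, n = 5·(8q), so 5 ∣ n.

Converse. Suppose 8 ∣ n and 5 ∣ n. Any common multiple of 8 and 5 is a multiple of their lcm; here gcd(8, 5) = 1, so lcm(8, 5) = 8·5 = 40, so 40 ∣ n.

Both implications hold.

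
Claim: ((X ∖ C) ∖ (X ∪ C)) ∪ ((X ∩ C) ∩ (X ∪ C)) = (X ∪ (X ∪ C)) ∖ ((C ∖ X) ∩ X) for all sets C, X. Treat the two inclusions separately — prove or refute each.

(⊆) holds; (⊇) fails.

Forward inclusion. Let x ∈ ((X ∖ C) ∖ (X ∪ C)) ∪ ((X ∩ C) ∩ (X ∪ C)). Then x ∈ C ∩ X, from which x ∈ (X ∪ (X ∪ C)) ∖ ((C ∖ X) ∩ X).

Reverse inclusion. This inclusion fails. Take C = {1}, X = ∅; then 1 ∈ (X ∪ (X ∪ C)) ∖ ((C ∖ X) ∩ X) but 1 ∉ ((X ∖ C) ∖ (X ∪ C)) ∪ ((X ∩ C) ∩ (X ∪ C)).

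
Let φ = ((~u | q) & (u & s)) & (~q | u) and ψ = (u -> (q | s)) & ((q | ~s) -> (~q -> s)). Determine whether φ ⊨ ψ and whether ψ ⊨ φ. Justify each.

The forward direction holds; the converse fails.

(⇒) Assume the antecedent. If u is true, the antecedent forces (u = T, s = T, q = T), and the consequent holds there. If u is false, the antecedent cannot hold. Either way the consequent holds.

(⇐) This fails. Under u = F, s = T, q = F, the left side is false but the right side is true.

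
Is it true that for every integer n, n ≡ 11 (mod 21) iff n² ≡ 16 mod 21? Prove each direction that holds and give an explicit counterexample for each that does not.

(⇒) holds; (⇐) fails.

Forward direction. Suppose n ≡ 11 (mod 21). Write n = 21j + 11. Then (21j + 11)² = 441j² + 462j + 121 = 21(21j² + 22j + 5) + 16, so n² ≡ 16 (mod 21).

Converse. This fails: take n = 4. Then 4² = 16 ≡ 16 (mod 21), yet 4 ≡ 4 (mod 21), not 11.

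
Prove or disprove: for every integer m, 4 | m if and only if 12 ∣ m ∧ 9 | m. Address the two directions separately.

Only the reverse direction holds.

(⇒) This fails: take m = 4. Certainly 4 ∣ 4, but 12 ∤ 4.

(⇐) Suppose 12 ∣ m and 9 ∣ m. Any common multiple of 12 and 9 is a multiple of their lcm; here lcm(12, 9) = 12·9/gcd(12, 9) = 108/3 = 36, so 36 ∣ m. Since 4 ∣ 36, it follows that 4 ∣ m.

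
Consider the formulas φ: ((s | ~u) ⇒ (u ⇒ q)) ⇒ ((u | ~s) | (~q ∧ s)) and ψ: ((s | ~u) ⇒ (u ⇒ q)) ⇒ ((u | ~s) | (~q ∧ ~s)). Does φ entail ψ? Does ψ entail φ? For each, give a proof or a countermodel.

The forward direction fails; the converse holds.

Forward direction. This fails. Under s = T, q = F, u = F, the left side is true but the right side is false.

Converse. Assume the antecedent. If s is true, the antecedent forces (s = T, q = F, u = T) or (s = T, q = T, u = T), and the consequent holds there. If s is false, the consequent reduces to true regardless of the other variables. Either way the consequent holds.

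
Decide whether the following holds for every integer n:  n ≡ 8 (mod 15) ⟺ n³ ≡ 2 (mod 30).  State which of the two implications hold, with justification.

[⇒] This fails: take n = 23. Then 23 ≡ 8 (mod 15), but 23³ = 12167 ≡ 17 (mod 30), not 2.

[⇐] Conversely, the residues r modulo 30 with r³ ≡ 2 (mod 30) are exactly {8}, and each is ≡ 8 (mod 15).

Not equivalent: only (⇐) holds.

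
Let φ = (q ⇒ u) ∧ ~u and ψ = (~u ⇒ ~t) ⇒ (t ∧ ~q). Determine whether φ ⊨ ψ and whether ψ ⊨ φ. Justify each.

Forward direction. This fails. Under u = F, q = F, t = F, the left side is true but the right side is false.

Converse. This fails. Under u = T, q = F, t = T, the left side is false but the right side is true.

(⇒) fails and (⇐) fails.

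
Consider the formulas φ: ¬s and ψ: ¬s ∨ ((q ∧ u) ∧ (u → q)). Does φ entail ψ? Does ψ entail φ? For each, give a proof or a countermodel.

Forward direction. Assume the antecedent. If u is true, the antecedent forces (u = T, q = F, s = F) or (u = T, q = T, s = F), and ¬s ∨ ((q ∧ u) ∧ (u → q)) holds there. If u is false, the antecedent forces (u = F, q = F, s = F) or (u = F, q = T, s = F), and ¬s ∨ ((q ∧ u) ∧ (u → q)) holds there. Either way ¬s ∨ ((q ∧ u) ∧ (u → q)) holds.

Converse. This fails. Under u = T, q = T, s = T, the left side is false but the right side is true.

Not equivalent: only (⇒) holds.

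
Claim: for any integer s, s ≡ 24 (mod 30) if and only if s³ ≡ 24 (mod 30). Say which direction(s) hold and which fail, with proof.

Both implications hold.

Forward direction. Suppose s ≡ 24 (mod 30). Write s = 30j + 24. Then (30j + 24)³ = 27000j³ + 64800j² + 51840j + 13824 = 30(900j³ + 2160j² + 1728j + 460) + 24, so s³ ≡ 24 (mod 30).

Converse. Suppose s³ ≡ 24 (mod 30). The only residue r in {0, …, 29} with r³ ≡ 24 (mod 30) is r = 24, so s ≡ 24 (mod 30).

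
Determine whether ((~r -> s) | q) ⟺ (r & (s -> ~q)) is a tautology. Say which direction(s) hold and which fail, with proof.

Only the converse holds.

Converse. Assume the antecedent. If s is true, (~r -> s) | q reduces to true regardless of the other variables. If s is false, the antecedent forces (s = F, r = T, q = F) or (s = F, r = T, q = T), and (~r -> s) | q holds there. Either way (~r -> s) | q holds.

Forward direction. This fails. Under s = T, r = F, q = F, the left side is true but the right side is false.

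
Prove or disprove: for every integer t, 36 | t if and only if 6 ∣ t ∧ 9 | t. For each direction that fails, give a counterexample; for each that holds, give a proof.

(⇒) holds; (⇐) fails.

Forward direction. If 36 ∣ t, write t = 36q. Since 36 = 6·6, t = 6·(6q), so 6 ∣ t; and since 36 = 4·9, t = 9·(4q), so 9 ∣ t.

Converse. This fails: take t = 18. Both 6 ∣ 18 and 9 ∣ 18, yet 18 is not a multiple of 36 (since 18 = 0·36 + 18), so 36 ∤ 18.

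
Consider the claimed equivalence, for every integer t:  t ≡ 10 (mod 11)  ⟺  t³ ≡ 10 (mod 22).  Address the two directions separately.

(⇐) The residues r modulo 22 with r³ ≡ 10 (mod 22) are exactly {10}, and each is ≡ 10 (mod 11).

(⇒) This fails: take t = 21. Then 21 ≡ 10 (mod 11), but 21³ = 9261 ≡ 21 (mod 22), not 10.

Only the reverse direction holds.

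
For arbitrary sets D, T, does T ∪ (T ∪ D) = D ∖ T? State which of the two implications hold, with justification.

The sets are not equal: only the reverse inclusion holds.

(⟹) This inclusion fails. Take D = ∅, T = {1}; then 1 ∈ T ∪ (T ∪ D) but 1 ∉ D ∖ T.

(⟸) Let x ∈ D ∖ T. Then x ∈ D and x ∉ T, from which x ∈ T ∪ (T ∪ D).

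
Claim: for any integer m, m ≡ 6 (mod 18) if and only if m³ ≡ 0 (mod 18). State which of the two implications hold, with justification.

Forward direction. Suppose m ≡ 6 (mod 18). Write m = 18j + 6. Then (18j + 6)³ = 5832j³ + 5832j² + 1944j + 216 = 18(324j³ + 324j² + 108j + 12) + 0, so m³ ≡ 0 (mod 18).

Converse. This fails: take m = 0. Then 0³ = 0 ≡ 0 (mod 18), yet 0 ≡ 0 (mod 18), not 6.

The forward direction holds; the converse fails.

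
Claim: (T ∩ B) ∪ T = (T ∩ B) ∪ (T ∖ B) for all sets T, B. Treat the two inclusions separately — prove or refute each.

(⊆) Let x ∈ (T ∩ B) ∪ T. Then either x ∈ T and x ∉ B; or x ∈ T ∩ B. In each case x ∈ (T ∩ B) ∪ (T ∖ B), so (T ∩ B) ∪ T ⊆ (T ∩ B) ∪ (T ∖ B).

(⊇) Let x ∈ (T ∩ B) ∪ (T ∖ B). Then either x ∈ T and x ∉ B; or x ∈ T ∩ B. In each case x ∈ (T ∩ B) ∪ T, so (T ∩ B) ∪ (T ∖ B) ⊆ (T ∩ B) ∪ T.

Both inclusions hold.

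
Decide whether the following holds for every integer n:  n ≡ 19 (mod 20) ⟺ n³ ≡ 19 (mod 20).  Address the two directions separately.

The biconditional holds.

(⟹) Suppose n ≡ 19 (mod 20). Write n = 20j + 19. Then (20j + 19)³ = 8000j³ + 22800j² + 21660j + 6859 = 20(400j³ + 1140j² + 1083j + 342) + 19, so n³ ≡ 19 (mod 20).

(⟸) Conversely, suppose n³ ≡ 19 (mod 20). The only residue r in {0, …, 19} with r³ ≡ 19 (mod 20) is r = 19, so n ≡ 19 (mod 20).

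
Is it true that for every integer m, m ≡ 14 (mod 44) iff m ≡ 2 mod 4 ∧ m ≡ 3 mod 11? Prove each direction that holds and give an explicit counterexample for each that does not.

Both directions hold.

[⇒] Suppose m ≡ 14 (mod 44); write m = 44j + 14. Since 4 ∣ 44, reducing mod 4 gives m ≡ 14 ≡ 2 (mod 4); since 11 ∣ 44, reducing mod 11 gives m ≡ 14 ≡ 3 (mod 11).

[⇐] Conversely, if m ≡ 2 (mod 4) and m ≡ 3 (mod 11), then by the Chinese remainder theorem m ≡ 14 (mod 44). This is exactly m ≡ 14 (mod 44).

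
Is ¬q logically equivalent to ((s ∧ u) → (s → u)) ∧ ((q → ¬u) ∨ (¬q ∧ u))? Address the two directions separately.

[⇒] Assume the antecedent. If q is true, the antecedent cannot hold. If q is false, the consequent reduces to true regardless of the other variables. Either way the consequent holds.

[⇐] This fails. Under q = T, s = F, u = F, the left side is false but the right side is true.

The forward direction holds; the converse fails.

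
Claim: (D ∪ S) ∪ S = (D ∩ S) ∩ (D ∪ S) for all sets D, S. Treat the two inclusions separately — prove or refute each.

(⊆) fails; (⊇) holds.

(⊆) This inclusion fails. Take D = {1}, S = ∅; then 1 ∈ (D ∪ S) ∪ S but 1 ∉ (D ∩ S) ∩ (D ∪ S).

(⊇) Let x ∈ (D ∩ S) ∩ (D ∪ S). Then x ∈ D ∩ S, from which x ∈ (D ∪ S) ∪ S.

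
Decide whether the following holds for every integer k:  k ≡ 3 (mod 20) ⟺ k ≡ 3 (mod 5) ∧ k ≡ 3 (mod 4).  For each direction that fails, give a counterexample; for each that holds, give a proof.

Both directions hold; the statement is true.

Forward direction. Suppose k ≡ 3 (mod 20); write k = 20j + 3. Since 5 ∣ 20, reducing mod 5 gives k ≡ 3 (mod 5); since 4 ∣ 20, reducing mod 4 gives k ≡ 3 (mod 4).

Converse. If k ≡ 3 (mod 5) and k ≡ 3 (mod 4), then by the Chinese remainder theorem k ≡ 3 (mod 20). This is exactly k ≡ 3 (mod 20).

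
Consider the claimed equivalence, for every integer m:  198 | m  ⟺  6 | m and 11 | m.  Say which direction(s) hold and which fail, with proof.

Only the forward direction holds.

Forward direction. If 198 ∣ m, write m = 198q. Since 198 = 33·6, m = 6·(33q), so 6 ∣ m; and since 198 = 18·11, m = 11·(18q), so 11 ∣ m.

Converse. This fails: take m = 66. Both 6 ∣ 66 and 11 ∣ 66, yet 66 is not a multiple of 198 (since 66 = 0·198 + 66), so 198 ∤ 66.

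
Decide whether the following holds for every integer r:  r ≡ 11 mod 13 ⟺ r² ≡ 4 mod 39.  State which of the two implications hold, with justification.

Neither implication holds.

Forward direction. This fails: take r = 24. Then 24 ≡ 11 (mod 13), but 24² = 576 ≡ 30 (mod 39), not 4.

Converse. This fails: take r = 2. Then 2² = 4 ≡ 4 (mod 39), yet 2 ≡ 2 (mod 13), not 11.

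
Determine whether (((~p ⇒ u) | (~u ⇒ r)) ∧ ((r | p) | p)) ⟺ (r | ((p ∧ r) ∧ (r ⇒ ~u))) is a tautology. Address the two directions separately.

The forward direction fails; the converse holds.

[⇒] This fails. Under r = F, u = F, p = T, the left side is true but the right side is false.

[⇐] Assume the antecedent. If r is true, the consequent reduces to true regardless of the other variables. If r is false, the antecedent cannot hold. Either way the consequent holds.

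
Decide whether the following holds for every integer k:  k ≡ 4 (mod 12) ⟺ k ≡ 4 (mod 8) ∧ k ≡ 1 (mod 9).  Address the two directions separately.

(⇒) This fails: k = 64 gives 64 ≡ 4 (mod 12) but 64 ≡ 0 (mod 8), so the conjunction on the right does not hold.

(⇐) Conversely, if k ≡ 4 (mod 8) and k ≡ 1 (mod 9), then by the Chinese remainder theorem k ≡ 28 (mod 72). Since 28 ≡ 4 (mod 12) and 12 ∣ 72, we get k ≡ 4 (mod 12).

Only the reverse direction holds.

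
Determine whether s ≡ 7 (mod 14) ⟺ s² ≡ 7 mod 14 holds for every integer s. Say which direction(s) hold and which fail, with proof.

[⇐] Suppose s² ≡ 7 (mod 14). The only residue r in {0, …, 13} with r² ≡ 7 (mod 14) is r = 7, so s ≡ 7 (mod 14).

[⇒] Suppose s ≡ 7 (mod 14). Write s = 14j + 7. Then (14j + 7)² = 196j² + 196j + 49 = 14(14j² + 14j + 3) + 7, so s² ≡ 7 (mod 14).

Both directions hold; the statement is true.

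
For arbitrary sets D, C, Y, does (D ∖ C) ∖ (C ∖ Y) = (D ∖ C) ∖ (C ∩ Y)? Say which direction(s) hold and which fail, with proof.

Forward inclusion. Let x ∈ (D ∖ C) ∖ (C ∖ Y). Then either x ∈ D and x ∉ C, Y; or x ∈ D ∩ Y and x ∉ C. In each case x ∈ (D ∖ C) ∖ (C ∩ Y), so (D ∖ C) ∖ (C ∖ Y) ⊆ (D ∖ C) ∖ (C ∩ Y).

Reverse inclusion. Let x ∈ (D ∖ C) ∖ (C ∩ Y). Then either x ∈ D and x ∉ C, Y; or x ∈ D ∩ Y and x ∉ C. In each case x ∈ (D ∖ C) ∖ (C ∖ Y), so (D ∖ C) ∖ (C ∩ Y) ⊆ (D ∖ C) ∖ (C ∖ Y).

Both inclusions hold; the sets are equal.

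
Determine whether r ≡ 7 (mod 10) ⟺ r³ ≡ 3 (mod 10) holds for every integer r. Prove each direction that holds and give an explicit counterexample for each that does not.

Converse. Suppose r³ ≡ 3 (mod 10). The only residue r in {0, …, 9} with r³ ≡ 3 (mod 10) is r = 7, so r ≡ 7 (mod 10).

Forward direction. Suppose r ≡ 7 (mod 10). Write r = 10j + 7. Then (10j + 7)³ = 1000j³ + 2100j² + 1470j + 343 = 10(100j³ + 210j² + 147j + 34) + 3, so r³ ≡ 3 (mod 10).

Both directions hold.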